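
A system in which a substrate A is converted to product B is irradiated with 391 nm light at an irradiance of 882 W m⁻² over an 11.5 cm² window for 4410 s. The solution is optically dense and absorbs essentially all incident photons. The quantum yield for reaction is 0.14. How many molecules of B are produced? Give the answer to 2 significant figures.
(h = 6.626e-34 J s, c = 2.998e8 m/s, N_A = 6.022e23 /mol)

1.2e21 molecules

Photon energy at 391 nm: hc/λ = (6.626e-34)(2.998e8)/(391e-9) = 5.080e-19 J.
Energy delivered: (882 W m⁻²)(11.5e-4 m²)(4410 s) = 4473 J.
Photons incident: 4473 / 5.080e-19 = 8.805e21, i.e. 8.805e21/6.022e23 = 0.01462 mol.
Product: Φ × n_abs = 0.14 × 0.01462 = 0.002047 mol.
As a count: 0.002047 × 6.022e23 = 1.2e21.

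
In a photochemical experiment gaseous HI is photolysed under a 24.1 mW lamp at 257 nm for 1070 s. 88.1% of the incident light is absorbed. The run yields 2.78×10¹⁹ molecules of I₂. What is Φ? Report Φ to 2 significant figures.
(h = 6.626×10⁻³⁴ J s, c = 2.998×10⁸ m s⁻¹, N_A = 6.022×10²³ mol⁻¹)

Φ = 0.95

Product: 2.78×10¹⁹ / 6.022×10²³ = 4.616×10⁻⁵ mol.
Photon energy at 257 nm: hc/λ = (6.626×10⁻³⁴)(2.998×10⁸)/(257×10⁻⁹) = 7.729×10⁻¹⁹ J.
Energy delivered: (24.1 mW)(1070 s) = 25.79 J.
Photons incident: 25.79 / 7.729×10⁻¹⁹ = 3.337×10¹⁹, i.e. 3.337×10¹⁹/6.022×10²³ = 5.541×10⁻⁵ mol.
Photons absorbed: 0.881 × 5.541×10⁻⁵ = 4.882×10⁻⁵ mol.
Φ = 4.616×10⁻⁵ mol / 4.882×10⁻⁵ mol photons = 0.95.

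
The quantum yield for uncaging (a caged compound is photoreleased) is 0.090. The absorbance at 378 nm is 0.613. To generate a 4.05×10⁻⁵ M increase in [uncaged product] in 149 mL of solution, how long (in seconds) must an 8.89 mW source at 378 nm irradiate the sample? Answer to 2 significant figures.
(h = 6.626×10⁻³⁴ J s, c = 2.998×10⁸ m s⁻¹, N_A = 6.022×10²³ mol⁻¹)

Product: (4.05×10⁻⁵ M)(0.149 L) = 6.035×10⁻⁶ mol.
Photons that must be absorbed: 6.035×10⁻⁶ / 0.090 = 6.706×10⁻⁵ mol.
Fraction absorbed: 1 − 10^(−0.613) = 0.7562.
Incident photons needed: 6.706×10⁻⁵ / 0.7562 = 8.868×10⁻⁵ mol.
Photon energy: hc/λ = 5.255×10⁻¹⁹ J; per mole, 3.165×10⁵ J mol⁻¹.
Energy required: 8.868×10⁻⁵ × 3.165×10⁵ = 28.07 J.
Time: 28.07 J / 0.00889 W = 3200 s.

t ≈ 3200 s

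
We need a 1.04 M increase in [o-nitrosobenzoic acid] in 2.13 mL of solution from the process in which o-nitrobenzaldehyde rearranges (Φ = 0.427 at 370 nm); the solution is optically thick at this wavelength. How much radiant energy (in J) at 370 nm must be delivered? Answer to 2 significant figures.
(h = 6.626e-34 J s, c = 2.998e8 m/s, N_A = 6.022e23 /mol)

Product: (1.04 M)(0.00213 L) = 0.002215 mol.
Photons that must be absorbed: 0.002215 / 0.427 = 0.005187 mol.
Photon energy: hc/λ = 5.369e-19 J; per mole, 3.233e5 J mol⁻¹.
Energy required: 0.005187 × 3.233e5 = 1700 J.

1700 J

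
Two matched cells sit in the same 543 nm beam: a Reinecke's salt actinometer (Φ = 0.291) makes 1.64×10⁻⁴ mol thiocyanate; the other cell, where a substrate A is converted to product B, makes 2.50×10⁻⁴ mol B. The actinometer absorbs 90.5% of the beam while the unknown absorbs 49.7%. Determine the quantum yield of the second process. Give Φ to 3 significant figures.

Photons absorbed by the actinometer: 1.64×10⁻⁴ / 0.291 = 5.636×10⁻⁴ mol.
Incident flux: 5.636×10⁻⁴ / 0.905 = 6.228×10⁻⁴ einstein.
Absorbed by unknown: 0.497 × 6.228×10⁻⁴ = 3.095×10⁻⁴ mol.
Φ(unknown) = 2.50×10⁻⁴ / 3.095×10⁻⁴ = 0.808.

Φ = 0.808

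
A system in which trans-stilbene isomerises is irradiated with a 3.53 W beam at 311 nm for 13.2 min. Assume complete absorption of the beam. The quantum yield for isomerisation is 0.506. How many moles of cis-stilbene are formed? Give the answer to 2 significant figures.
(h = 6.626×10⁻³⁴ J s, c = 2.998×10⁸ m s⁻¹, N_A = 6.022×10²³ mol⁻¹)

Photon energy at 311 nm: hc/λ = (6.626×10⁻³⁴)(2.998×10⁸)/(311×10⁻⁹) = 6.387×10⁻¹⁹ J.
Energy delivered: (3.53 W)(792 s) = 2796 J.
Photons incident: 2796 / 6.387×10⁻¹⁹ = 4.378×10²¹, i.e. 4.378×10²¹/6.022×10²³ = 0.007270 mol.
Product: Φ × n_abs = 0.506 × 0.007270 = 0.003679 mol.

0.0037 mol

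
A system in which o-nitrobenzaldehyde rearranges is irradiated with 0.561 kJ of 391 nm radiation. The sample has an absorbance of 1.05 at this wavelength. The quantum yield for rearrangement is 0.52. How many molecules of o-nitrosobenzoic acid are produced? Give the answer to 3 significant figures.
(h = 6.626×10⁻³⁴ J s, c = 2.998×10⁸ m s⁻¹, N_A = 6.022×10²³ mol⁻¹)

Photon energy at 391 nm: hc/λ = (6.626×10⁻³⁴)(2.998×10⁸)/(391×10⁻⁹) = 5.080×10⁻¹⁹ J.
Incident energy: 0.561 kJ = 561 J.
Photons incident: 561 / 5.080×10⁻¹⁹ = 1.104×10²¹, i.e. 1.104×10²¹/6.022×10²³ = 0.001833 mol.
Fraction absorbed: 1 − 10^(−1.05) = 0.9109.
Photons absorbed: 0.9109 × 0.001833 = 0.001670 mol.
Product: Φ × n_abs = 0.52 × 0.001670 = 8.684×10⁻⁴ mol.
As a count: 8.684×10⁻⁴ × 6.022×10²³ = 5.23×10²⁰.

5.23×10²⁰ molecules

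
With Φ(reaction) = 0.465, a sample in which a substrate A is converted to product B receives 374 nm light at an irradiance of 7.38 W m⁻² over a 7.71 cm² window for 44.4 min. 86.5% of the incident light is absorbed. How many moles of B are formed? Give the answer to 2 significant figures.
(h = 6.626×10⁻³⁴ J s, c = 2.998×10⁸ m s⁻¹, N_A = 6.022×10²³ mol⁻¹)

Photon energy at 374 nm: hc/λ = (6.626×10⁻³⁴)(2.998×10⁸)/(374×10⁻⁹) = 5.311×10⁻¹⁹ J.
Energy delivered: (7.38 W m⁻²)(7.71×10⁻⁴ m²)(2664 s) = 15.16 J.
Photons incident: 15.16 / 5.311×10⁻¹⁹ = 2.854×10¹⁹, i.e. 2.854×10¹⁹/6.022×10²³ = 4.739×10⁻⁵ mol.
Photons absorbed: 0.865 × 4.739×10⁻⁵ = 4.099×10⁻⁵ mol.
Product: Φ × n_abs = 0.465 × 4.099×10⁻⁵ = 1.906×10⁻⁵ mol.

1.9×10⁻⁵ mol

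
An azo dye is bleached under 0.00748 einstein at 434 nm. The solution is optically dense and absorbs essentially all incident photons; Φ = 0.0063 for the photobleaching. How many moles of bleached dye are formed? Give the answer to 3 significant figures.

4.71×10⁻⁵ mol

Product: Φ × n_abs = 0.0063 × 0.00748 = 4.712×10⁻⁵ mol.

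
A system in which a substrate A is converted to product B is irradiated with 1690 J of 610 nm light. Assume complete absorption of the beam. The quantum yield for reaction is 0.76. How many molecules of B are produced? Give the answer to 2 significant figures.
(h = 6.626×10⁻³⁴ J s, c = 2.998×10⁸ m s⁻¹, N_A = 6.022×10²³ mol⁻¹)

3.9×10²¹ molecules

Photon energy at 610 nm: hc/λ = (6.626×10⁻³⁴)(2.998×10⁸)/(610×10⁻⁹) = 3.257×10⁻¹⁹ J.
Photons incident: 1690 / 3.257×10⁻¹⁹ = 5.189×10²¹, i.e. 5.189×10²¹/6.022×10²³ = 0.008617 mol.
Product: Φ × n_abs = 0.76 × 0.008617 = 0.006549 mol.
As a count: 0.006549 × 6.022×10²³ = 3.9×10²¹.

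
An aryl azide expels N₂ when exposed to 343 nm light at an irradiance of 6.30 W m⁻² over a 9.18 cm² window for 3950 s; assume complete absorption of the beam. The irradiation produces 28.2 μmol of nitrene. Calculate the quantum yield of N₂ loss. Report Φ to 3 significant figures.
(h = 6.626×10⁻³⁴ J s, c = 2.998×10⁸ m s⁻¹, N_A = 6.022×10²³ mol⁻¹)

Product: 28.2 μmol = 2.82×10⁻⁵ mol.
Photon energy at 343 nm: hc/λ = (6.626×10⁻³⁴)(2.998×10⁸)/(343×10⁻⁹) = 5.791×10⁻¹⁹ J.
Energy delivered: (6.30 W m⁻²)(9.18×10⁻⁴ m²)(3950 s) = 22.84 J.
Photons incident: 22.84 / 5.791×10⁻¹⁹ = 3.944×10¹⁹, i.e. 3.944×10¹⁹/6.022×10²³ = 6.549×10⁻⁵ mol.
Φ = 2.82×10⁻⁵ mol / 6.549×10⁻⁵ mol photons = 0.431.

Φ = 0.431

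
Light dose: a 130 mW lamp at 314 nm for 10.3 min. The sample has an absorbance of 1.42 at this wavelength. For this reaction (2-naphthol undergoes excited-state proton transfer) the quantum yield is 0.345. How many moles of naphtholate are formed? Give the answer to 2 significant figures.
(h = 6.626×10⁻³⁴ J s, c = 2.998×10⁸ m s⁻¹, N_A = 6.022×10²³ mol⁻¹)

Photon energy at 314 nm: hc/λ = (6.626×10⁻³⁴)(2.998×10⁸)/(314×10⁻⁹) = 6.326×10⁻¹⁹ J.
Energy delivered: (130 mW)(618 s) = 80.34 J.
Photons incident: 80.34 / 6.326×10⁻¹⁹ = 1.270×10²⁰, i.e. 1.270×10²⁰/6.022×10²³ = 2.109×10⁻⁴ mol.
Fraction absorbed: 1 − 10^(−1.42) = 0.9620.
Photons absorbed: 0.9620 × 2.109×10⁻⁴ = 2.029×10⁻⁴ mol.
Product: Φ × n_abs = 0.345 × 2.029×10⁻⁴ = 7.000×10⁻⁵ mol.

7.0×10⁻⁵ mol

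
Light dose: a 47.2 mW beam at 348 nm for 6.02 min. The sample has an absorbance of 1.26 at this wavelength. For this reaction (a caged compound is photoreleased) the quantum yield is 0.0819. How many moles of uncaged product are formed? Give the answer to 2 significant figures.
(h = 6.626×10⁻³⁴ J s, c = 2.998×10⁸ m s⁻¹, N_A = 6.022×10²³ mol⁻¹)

Photon energy at 348 nm: hc/λ = (6.626×10⁻³⁴)(2.998×10⁸)/(348×10⁻⁹) = 5.708×10⁻¹⁹ J.
Energy delivered: (47.2 mW)(361.2 s) = 17.05 J.
Photons incident: 17.05 / 5.708×10⁻¹⁹ = 2.987×10¹⁹, i.e. 2.987×10¹⁹/6.022×10²³ = 4.960×10⁻⁵ mol.
Fraction absorbed: 1 − 10^(−1.26) = 0.9450.
Photons absorbed: 0.9450 × 4.960×10⁻⁵ = 4.687×10⁻⁵ mol.
Product: Φ × n_abs = 0.0819 × 4.687×10⁻⁵ = 3.839×10⁻⁶ mol.

3.8×10⁻⁶ mol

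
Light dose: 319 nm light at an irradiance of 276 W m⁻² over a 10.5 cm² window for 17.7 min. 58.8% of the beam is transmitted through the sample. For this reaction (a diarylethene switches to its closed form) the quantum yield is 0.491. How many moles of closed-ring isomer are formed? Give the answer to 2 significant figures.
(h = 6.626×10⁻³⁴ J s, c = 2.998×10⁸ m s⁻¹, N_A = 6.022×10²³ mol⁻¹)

1.7×10⁻⁴ mol

Photon energy at 319 nm: hc/λ = (6.626×10⁻³⁴)(2.998×10⁸)/(319×10⁻⁹) = 6.227×10⁻¹⁹ J.
Energy delivered: (276 W m⁻²)(10.5×10⁻⁴ m²)(1062 s) = 307.8 J.
Photons incident: 307.8 / 6.227×10⁻¹⁹ = 4.943×10²⁰, i.e. 4.943×10²⁰/6.022×10²³ = 8.208×10⁻⁴ mol.
Fraction absorbed: 1 − 58.8/100 = 0.4120.
Photons absorbed: 0.4120 × 8.208×10⁻⁴ = 3.382×10⁻⁴ mol.
Product: Φ × n_abs = 0.491 × 3.382×10⁻⁴ = 1.661×10⁻⁴ mol.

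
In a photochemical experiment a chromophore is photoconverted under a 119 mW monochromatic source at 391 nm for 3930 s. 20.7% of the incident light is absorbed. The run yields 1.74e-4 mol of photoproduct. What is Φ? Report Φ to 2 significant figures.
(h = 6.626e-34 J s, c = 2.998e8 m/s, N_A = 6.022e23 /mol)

Φ = 0.55

Photon energy at 391 nm: hc/λ = (6.626e-34)(2.998e8)/(391e-9) = 5.080e-19 J.
Energy delivered: (119 mW)(3930 s) = 467.7 J.
Photons incident: 467.7 / 5.080e-19 = 9.207e20, i.e. 9.207e20/6.022e23 = 0.001529 mol.
Photons absorbed: 0.207 × 0.001529 = 3.165e-4 mol.
Φ = 1.74e-4 mol / 3.165e-4 mol photons = 0.55.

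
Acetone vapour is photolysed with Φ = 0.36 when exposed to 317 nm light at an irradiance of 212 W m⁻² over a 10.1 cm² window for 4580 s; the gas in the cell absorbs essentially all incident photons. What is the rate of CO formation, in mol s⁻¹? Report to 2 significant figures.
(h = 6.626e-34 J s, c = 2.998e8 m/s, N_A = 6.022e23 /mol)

Photon energy at 317 nm: hc/λ = (6.626e-34)(2.998e8)/(317e-9) = 6.266e-19 J.
Energy delivered: (212 W m⁻²)(10.1e-4 m²)(4580 s) = 980.7 J.
Photons incident: 980.7 / 6.266e-19 = 1.565e21, i.e. 1.565e21/6.022e23 = 0.002599 mol.
Product formed: 0.36 × 0.002599 = 9.356e-4 mol.
Rate: 9.356e-4 / 4580 s = 2.0e-7 mol s⁻¹.

2.0e-7 mol s⁻¹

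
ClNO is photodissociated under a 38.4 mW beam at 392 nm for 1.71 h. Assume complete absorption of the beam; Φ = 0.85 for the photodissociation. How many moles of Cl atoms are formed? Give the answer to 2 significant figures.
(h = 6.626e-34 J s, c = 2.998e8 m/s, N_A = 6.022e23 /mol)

6.6e-4 mol

Photon energy at 392 nm: hc/λ = (6.626e-34)(2.998e8)/(392e-9) = 5.068e-19 J.
Energy delivered: (38.4 mW)(6156 s) = 236.4 J.
Photons incident: 236.4 / 5.068e-19 = 4.665e20, i.e. 4.665e20/6.022e23 = 7.747e-4 mol.
Product: Φ × n_abs = 0.85 × 7.747e-4 = 6.585e-4 mol.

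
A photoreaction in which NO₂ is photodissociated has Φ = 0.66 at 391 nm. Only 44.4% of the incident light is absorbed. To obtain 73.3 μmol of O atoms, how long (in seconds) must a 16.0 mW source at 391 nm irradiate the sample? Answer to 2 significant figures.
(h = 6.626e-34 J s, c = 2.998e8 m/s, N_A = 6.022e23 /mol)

Product: 73.3 μmol = 7.33e-5 mol.
Photons that must be absorbed: 7.33e-5 / 0.66 = 1.111e-4 mol.
Incident photons needed: 1.111e-4 / 0.444 = 2.502e-4 mol.
Photon energy: hc/λ = 5.080e-19 J; per mole, 3.059e5 J mol⁻¹.
Energy required: 2.502e-4 × 3.059e5 = 76.54 J.
Time: 76.54 J / 0.016 W = 4800 s.

t ≈ 4800 s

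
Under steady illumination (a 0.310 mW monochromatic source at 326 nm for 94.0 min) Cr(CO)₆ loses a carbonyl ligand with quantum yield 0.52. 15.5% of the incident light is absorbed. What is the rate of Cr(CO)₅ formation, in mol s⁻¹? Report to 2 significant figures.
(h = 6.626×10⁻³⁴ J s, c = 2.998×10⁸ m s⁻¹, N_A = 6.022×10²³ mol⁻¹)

Photon energy at 326 nm: hc/λ = (6.626×10⁻³⁴)(2.998×10⁸)/(326×10⁻⁹) = 6.093×10⁻¹⁹ J.
Energy delivered: (0.310 mW)(5640 s) = 1.748 J.
Photons incident: 1.748 / 6.093×10⁻¹⁹ = 2.869×10¹⁸, i.e. 2.869×10¹⁸/6.022×10²³ = 4.764×10⁻⁶ mol.
Photons absorbed: 0.155 × 4.764×10⁻⁶ = 7.384×10⁻⁷ mol.
Product formed: 0.52 × 7.384×10⁻⁷ = 3.840×10⁻⁷ mol.
Rate: 3.840×10⁻⁷ / 5640 s = 6.8×10⁻¹¹ mol s⁻¹.

6.8×10⁻¹¹ mol s⁻¹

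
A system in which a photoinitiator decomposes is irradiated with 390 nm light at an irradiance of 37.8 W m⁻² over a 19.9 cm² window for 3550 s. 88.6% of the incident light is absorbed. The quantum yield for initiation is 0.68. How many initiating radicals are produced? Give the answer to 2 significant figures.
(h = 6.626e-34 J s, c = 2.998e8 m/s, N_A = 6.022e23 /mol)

3.2e20 initiating radicals

Photon energy at 390 nm: hc/λ = (6.626e-34)(2.998e8)/(390e-9) = 5.094e-19 J.
Energy delivered: (37.8 W m⁻²)(19.9e-4 m²)(3550 s) = 267.0 J.
Photons incident: 267.0 / 5.094e-19 = 5.241e20, i.e. 5.241e20/6.022e23 = 8.703e-4 mol.
Photons absorbed: 0.886 × 8.703e-4 = 7.711e-4 mol.
Product: Φ × n_abs = 0.68 × 7.711e-4 = 5.243e-4 mol.
As a count: 5.243e-4 × 6.022e23 = 3.2e20.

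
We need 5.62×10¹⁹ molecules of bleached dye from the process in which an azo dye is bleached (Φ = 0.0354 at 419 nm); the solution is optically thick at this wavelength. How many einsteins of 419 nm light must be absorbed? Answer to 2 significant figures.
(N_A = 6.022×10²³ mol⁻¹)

0.0026 einstein

Product: 5.62×10¹⁹ / 6.022×10²³ = 9.332×10⁻⁵ mol.
Photons that must be absorbed: 9.332×10⁻⁵ / 0.0354 = 0.002636 mol.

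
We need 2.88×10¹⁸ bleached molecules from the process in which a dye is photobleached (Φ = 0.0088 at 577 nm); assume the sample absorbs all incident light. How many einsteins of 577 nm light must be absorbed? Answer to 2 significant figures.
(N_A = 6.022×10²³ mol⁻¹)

Product: 2.88×10¹⁸ / 6.022×10²³ = 4.782×10⁻⁶ mol.
Photons that must be absorbed: 4.782×10⁻⁶ / 0.0088 = 5.434×10⁻⁴ mol.

5.4×10⁻⁴ einstein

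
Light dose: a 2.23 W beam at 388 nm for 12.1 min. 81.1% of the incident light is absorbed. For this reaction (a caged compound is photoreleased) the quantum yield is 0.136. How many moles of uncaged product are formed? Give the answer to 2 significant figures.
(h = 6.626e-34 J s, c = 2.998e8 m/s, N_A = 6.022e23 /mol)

Photon energy at 388 nm: hc/λ = (6.626e-34)(2.998e8)/(388e-9) = 5.120e-19 J.
Energy delivered: (2.23 W)(726 s) = 1619 J.
Photons incident: 1619 / 5.120e-19 = 3.162e21, i.e. 3.162e21/6.022e23 = 0.005251 mol.
Photons absorbed: 0.811 × 0.005251 = 0.004259 mol.
Product: Φ × n_abs = 0.136 × 0.004259 = 5.792e-4 mol.

5.8e-4 mol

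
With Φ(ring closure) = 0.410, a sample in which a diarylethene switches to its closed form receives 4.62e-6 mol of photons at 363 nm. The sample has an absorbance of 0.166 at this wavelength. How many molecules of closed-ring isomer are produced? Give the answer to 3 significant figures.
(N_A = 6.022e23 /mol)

Fraction absorbed: 1 − 10^(−0.166) = 0.3177.
Photons absorbed: 0.3177 × 4.62e-6 = 1.468e-6 mol.
Product: Φ × n_abs = 0.410 × 1.468e-6 = 6.019e-7 mol.
As a count: 6.019e-7 × 6.022e23 = 3.62e17.

3.62e17 molecules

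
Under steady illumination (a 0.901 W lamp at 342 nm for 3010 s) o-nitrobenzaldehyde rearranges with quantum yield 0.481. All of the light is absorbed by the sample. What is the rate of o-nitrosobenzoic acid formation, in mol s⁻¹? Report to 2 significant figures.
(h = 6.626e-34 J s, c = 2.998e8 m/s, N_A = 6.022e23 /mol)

1.2e-6 mol s⁻¹

Photon energy at 342 nm: hc/λ = (6.626e-34)(2.998e8)/(342e-9) = 5.808e-19 J.
Energy delivered: (0.901 W)(3010 s) = 2712 J.
Photons incident: 2712 / 5.808e-19 = 4.669e21, i.e. 4.669e21/6.022e23 = 0.007753 mol.
Product formed: 0.481 × 0.007753 = 0.003729 mol.
Rate: 0.003729 / 3010 s = 1.2e-6 mol s⁻¹.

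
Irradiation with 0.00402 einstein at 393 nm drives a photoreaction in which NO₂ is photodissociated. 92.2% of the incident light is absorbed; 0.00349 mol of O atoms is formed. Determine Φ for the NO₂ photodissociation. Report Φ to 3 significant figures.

Photons absorbed: 0.922 × 0.00402 = 0.003706 mol.
Φ = 0.00349 mol / 0.003706 mol photons = 0.942.

Φ = 0.942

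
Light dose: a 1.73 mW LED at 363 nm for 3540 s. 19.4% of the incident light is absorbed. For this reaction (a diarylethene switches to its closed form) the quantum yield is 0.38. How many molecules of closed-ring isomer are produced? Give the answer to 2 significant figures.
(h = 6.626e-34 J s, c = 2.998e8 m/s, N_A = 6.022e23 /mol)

8.3e17 molecules

Photon energy at 363 nm: hc/λ = (6.626e-34)(2.998e8)/(363e-9) = 5.472e-19 J.
Energy delivered: (1.73 mW)(3540 s) = 6.124 J.
Photons incident: 6.124 / 5.472e-19 = 1.119e19, i.e. 1.119e19/6.022e23 = 1.858e-5 mol.
Photons absorbed: 0.194 × 1.858e-5 = 3.605e-6 mol.
Product: Φ × n_abs = 0.38 × 3.605e-6 = 1.370e-6 mol.
As a count: 1.370e-6 × 6.022e23 = 8.3e17.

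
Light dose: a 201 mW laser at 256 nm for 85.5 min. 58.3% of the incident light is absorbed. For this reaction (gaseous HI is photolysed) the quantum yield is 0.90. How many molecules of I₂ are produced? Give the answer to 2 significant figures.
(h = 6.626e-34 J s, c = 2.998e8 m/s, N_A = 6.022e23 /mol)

Photon energy at 256 nm: hc/λ = (6.626e-34)(2.998e8)/(256e-9) = 7.760e-19 J.
Energy delivered: (201 mW)(5130 s) = 1031 J.
Photons incident: 1031 / 7.760e-19 = 1.329e21, i.e. 1.329e21/6.022e23 = 0.002207 mol.
Photons absorbed: 0.583 × 0.002207 = 0.001287 mol.
Product: Φ × n_abs = 0.90 × 0.001287 = 0.001158 mol.
As a count: 0.001158 × 6.022e23 = 7.0e20.

7.0e20 molecules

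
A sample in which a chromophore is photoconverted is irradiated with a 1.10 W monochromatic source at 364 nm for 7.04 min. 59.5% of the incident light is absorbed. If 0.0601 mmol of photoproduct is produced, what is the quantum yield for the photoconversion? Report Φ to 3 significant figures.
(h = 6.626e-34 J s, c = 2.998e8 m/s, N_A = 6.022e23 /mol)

Product: 0.0601 mmol = 6.01e-5 mol.
Photon energy at 364 nm: hc/λ = (6.626e-34)(2.998e8)/(364e-9) = 5.457e-19 J.
Energy delivered: (1.10 W)(422.4 s) = 464.6 J.
Photons incident: 464.6 / 5.457e-19 = 8.514e20, i.e. 8.514e20/6.022e23 = 0.001414 mol.
Photons absorbed: 0.595 × 0.001414 = 8.413e-4 mol.
Φ = 6.01e-5 mol / 8.413e-4 mol photons = 0.0714.

Φ = 0.0714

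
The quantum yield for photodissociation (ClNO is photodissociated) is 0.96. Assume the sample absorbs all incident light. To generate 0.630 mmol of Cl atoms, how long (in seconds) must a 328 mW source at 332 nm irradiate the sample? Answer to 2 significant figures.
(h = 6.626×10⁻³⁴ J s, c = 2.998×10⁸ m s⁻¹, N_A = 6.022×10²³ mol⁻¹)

t ≈ 720 s

Product: 0.630 mmol = 6.30×10⁻⁴ mol.
Photons that must be absorbed: 6.30×10⁻⁴ / 0.96 = 6.563×10⁻⁴ mol.
Photon energy: hc/λ = 5.983×10⁻¹⁹ J; per mole, 3.603×10⁵ J mol⁻¹.
Energy required: 6.563×10⁻⁴ × 3.603×10⁵ = 236.5 J.
Time: 236.5 J / 0.328 W = 720 s.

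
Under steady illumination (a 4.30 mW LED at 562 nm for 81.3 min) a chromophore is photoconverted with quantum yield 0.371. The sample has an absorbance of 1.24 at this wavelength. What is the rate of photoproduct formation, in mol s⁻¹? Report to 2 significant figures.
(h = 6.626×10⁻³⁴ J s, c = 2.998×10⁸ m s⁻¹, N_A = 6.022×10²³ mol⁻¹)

7.1×10⁻⁹ mol s⁻¹

Photon energy at 562 nm: hc/λ = (6.626×10⁻³⁴)(2.998×10⁸)/(562×10⁻⁹) = 3.535×10⁻¹⁹ J.
Energy delivered: (4.30 mW)(4878 s) = 20.98 J.
Photons incident: 20.98 / 3.535×10⁻¹⁹ = 5.935×10¹⁹, i.e. 5.935×10¹⁹/6.022×10²³ = 9.856×10⁻⁵ mol.
Fraction absorbed: 1 − 10^(−1.24) = 0.9425.
Photons absorbed: 0.9425 × 9.856×10⁻⁵ = 9.289×10⁻⁵ mol.
Product formed: 0.371 × 9.289×10⁻⁵ = 3.446×10⁻⁵ mol.
Rate: 3.446×10⁻⁵ / 4878 s = 7.1×10⁻⁹ mol s⁻¹.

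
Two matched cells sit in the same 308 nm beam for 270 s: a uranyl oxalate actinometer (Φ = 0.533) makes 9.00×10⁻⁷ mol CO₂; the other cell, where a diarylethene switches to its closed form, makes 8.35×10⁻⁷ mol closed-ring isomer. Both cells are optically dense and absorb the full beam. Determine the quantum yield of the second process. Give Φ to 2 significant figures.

Photons absorbed by the actinometer: 9.00×10⁻⁷ / 0.533 = 1.689×10⁻⁶ mol.
Φ(unknown) = 8.35×10⁻⁷ / 1.689×10⁻⁶ = 0.49.

Φ = 0.49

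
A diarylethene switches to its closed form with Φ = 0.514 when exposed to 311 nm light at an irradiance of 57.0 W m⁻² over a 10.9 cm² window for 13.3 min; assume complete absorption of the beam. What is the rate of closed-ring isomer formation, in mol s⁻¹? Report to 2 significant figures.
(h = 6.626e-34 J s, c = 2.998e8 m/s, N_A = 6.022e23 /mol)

8.3e-8 mol s⁻¹

Photon energy at 311 nm: hc/λ = (6.626e-34)(2.998e8)/(311e-9) = 6.387e-19 J.
Energy delivered: (57.0 W m⁻²)(10.9e-4 m²)(798 s) = 49.58 J.
Photons incident: 49.58 / 6.387e-19 = 7.763e19, i.e. 7.763e19/6.022e23 = 1.289e-4 mol.
Product formed: 0.514 × 1.289e-4 = 6.625e-5 mol.
Rate: 6.625e-5 / 798 s = 8.3e-8 mol s⁻¹.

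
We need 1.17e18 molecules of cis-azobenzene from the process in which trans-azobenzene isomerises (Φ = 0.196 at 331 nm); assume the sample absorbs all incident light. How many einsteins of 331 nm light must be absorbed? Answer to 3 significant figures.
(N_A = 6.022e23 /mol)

9.91e-6 einstein

Product: 1.17e18 / 6.022e23 = 1.943e-6 mol.
Photons that must be absorbed: 1.943e-6 / 0.196 = 9.913e-6 mol.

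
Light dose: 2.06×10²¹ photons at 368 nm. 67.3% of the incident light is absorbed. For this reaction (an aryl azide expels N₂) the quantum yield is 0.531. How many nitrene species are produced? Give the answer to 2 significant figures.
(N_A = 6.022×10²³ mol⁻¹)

7.4×10²⁰ species

Moles of photons: 2.06×10²¹ / 6.022×10²³ = 0.003421 mol.
Photons absorbed: 0.673 × 0.003421 = 0.002302 mol.
Product: Φ × n_abs = 0.531 × 0.002302 = 0.001222 mol.
As a count: 0.001222 × 6.022×10²³ = 7.4×10²⁰.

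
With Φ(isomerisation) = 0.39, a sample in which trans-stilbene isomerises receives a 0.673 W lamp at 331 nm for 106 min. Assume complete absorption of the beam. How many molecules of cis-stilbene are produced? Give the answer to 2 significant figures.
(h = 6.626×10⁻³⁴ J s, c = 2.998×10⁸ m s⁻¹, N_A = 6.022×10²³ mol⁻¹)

Photon energy at 331 nm: hc/λ = (6.626×10⁻³⁴)(2.998×10⁸)/(331×10⁻⁹) = 6.001×10⁻¹⁹ J.
Energy delivered: (0.673 W)(6360 s) = 4280 J.
Photons incident: 4280 / 6.001×10⁻¹⁹ = 7.132×10²¹, i.e. 7.132×10²¹/6.022×10²³ = 0.01184 mol.
Product: Φ × n_abs = 0.39 × 0.01184 = 0.004618 mol.
As a count: 0.004618 × 6.022×10²³ = 2.8×10²¹.

2.8×10²¹ molecules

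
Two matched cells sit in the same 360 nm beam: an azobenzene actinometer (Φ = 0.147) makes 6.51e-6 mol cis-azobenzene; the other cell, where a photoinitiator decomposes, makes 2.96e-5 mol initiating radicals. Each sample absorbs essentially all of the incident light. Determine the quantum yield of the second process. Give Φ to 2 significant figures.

Photons absorbed by the actinometer: 6.51e-6 / 0.147 = 4.429e-5 mol.
Φ(unknown) = 2.96e-5 / 4.429e-5 = 0.67.

Φ = 0.67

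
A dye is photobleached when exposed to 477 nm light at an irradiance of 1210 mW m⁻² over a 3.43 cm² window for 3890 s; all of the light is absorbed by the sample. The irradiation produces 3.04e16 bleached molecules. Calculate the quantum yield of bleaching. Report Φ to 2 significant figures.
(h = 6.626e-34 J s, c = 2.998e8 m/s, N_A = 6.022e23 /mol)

Φ = 0.0078

Product: 3.04e16 / 6.022e23 = 5.048e-8 mol.
Photon energy at 477 nm: hc/λ = (6.626e-34)(2.998e8)/(477e-9) = 4.165e-19 J.
Energy delivered: (1210 mW m⁻²)(3.43e-4 m²)(3890 s) = 1.614 J.
Photons incident: 1.614 / 4.165e-19 = 3.875e18, i.e. 3.875e18/6.022e23 = 6.435e-6 mol.
Φ = 5.048e-8 mol / 6.435e-6 mol photons = 0.0078.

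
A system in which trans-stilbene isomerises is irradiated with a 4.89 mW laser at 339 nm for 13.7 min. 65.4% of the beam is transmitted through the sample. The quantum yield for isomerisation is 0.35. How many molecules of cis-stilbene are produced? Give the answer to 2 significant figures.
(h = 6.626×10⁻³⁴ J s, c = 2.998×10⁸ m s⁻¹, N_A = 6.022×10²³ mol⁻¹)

8.3×10¹⁷ molecules

Photon energy at 339 nm: hc/λ = (6.626×10⁻³⁴)(2.998×10⁸)/(339×10⁻⁹) = 5.860×10⁻¹⁹ J.
Energy delivered: (4.89 mW)(822 s) = 4.020 J.
Photons incident: 4.020 / 5.860×10⁻¹⁹ = 6.860×10¹⁸, i.e. 6.860×10¹⁸/6.022×10²³ = 1.139×10⁻⁵ mol.
Fraction absorbed: 1 − 65.4/100 = 0.3460.
Photons absorbed: 0.3460 × 1.139×10⁻⁵ = 3.941×10⁻⁶ mol.
Product: Φ × n_abs = 0.35 × 3.941×10⁻⁶ = 1.379×10⁻⁶ mol.
As a count: 1.379×10⁻⁶ × 6.022×10²³ = 8.3×10¹⁷.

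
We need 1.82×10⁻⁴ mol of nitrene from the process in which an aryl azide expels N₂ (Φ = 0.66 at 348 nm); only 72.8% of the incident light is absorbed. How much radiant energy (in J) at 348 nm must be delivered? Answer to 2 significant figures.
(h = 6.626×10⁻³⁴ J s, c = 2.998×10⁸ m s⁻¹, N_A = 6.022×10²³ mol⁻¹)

Photons that must be absorbed: 1.82×10⁻⁴ / 0.66 = 2.758×10⁻⁴ mol.
Incident photons needed: 2.758×10⁻⁴ / 0.728 = 3.788×10⁻⁴ mol.
Photon energy: hc/λ = 5.708×10⁻¹⁹ J; per mole, 3.437×10⁵ J mol⁻¹.
Energy required: 3.788×10⁻⁴ × 3.437×10⁵ = 130 J.

130 J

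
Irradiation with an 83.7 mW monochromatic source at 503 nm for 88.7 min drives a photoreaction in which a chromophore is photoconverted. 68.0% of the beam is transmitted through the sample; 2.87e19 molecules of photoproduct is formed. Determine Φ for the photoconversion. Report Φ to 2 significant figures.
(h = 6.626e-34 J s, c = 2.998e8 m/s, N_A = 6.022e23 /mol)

Product: 2.87e19 / 6.022e23 = 4.766e-5 mol.
Photon energy at 503 nm: hc/λ = (6.626e-34)(2.998e8)/(503e-9) = 3.949e-19 J.
Energy delivered: (83.7 mW)(5322 s) = 445.5 J.
Photons incident: 445.5 / 3.949e-19 = 1.128e21, i.e. 1.128e21/6.022e23 = 0.001873 mol.
Fraction absorbed: 1 − 68.0/100 = 0.3200.
Photons absorbed: 0.3200 × 0.001873 = 5.994e-4 mol.
Φ = 4.766e-5 mol / 5.994e-4 mol photons = 0.080.

Φ = 0.080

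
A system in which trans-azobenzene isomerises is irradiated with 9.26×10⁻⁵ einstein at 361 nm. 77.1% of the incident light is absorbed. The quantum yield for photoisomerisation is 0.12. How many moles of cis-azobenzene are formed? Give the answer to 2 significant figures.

Photons absorbed: 0.771 × 9.26×10⁻⁵ = 7.139×10⁻⁵ mol.
Product: Φ × n_abs = 0.12 × 7.139×10⁻⁵ = 8.567×10⁻⁶ mol.

8.6×10⁻⁶ mol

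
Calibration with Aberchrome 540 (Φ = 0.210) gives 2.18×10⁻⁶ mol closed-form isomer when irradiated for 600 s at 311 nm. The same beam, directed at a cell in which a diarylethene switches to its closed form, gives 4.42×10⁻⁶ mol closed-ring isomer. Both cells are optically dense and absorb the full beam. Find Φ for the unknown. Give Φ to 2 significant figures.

Photons absorbed by the actinometer: 2.18×10⁻⁶ / 0.210 = 1.038×10⁻⁵ mol.
Φ(unknown) = 4.42×10⁻⁶ / 1.038×10⁻⁵ = 0.43.

Φ = 0.43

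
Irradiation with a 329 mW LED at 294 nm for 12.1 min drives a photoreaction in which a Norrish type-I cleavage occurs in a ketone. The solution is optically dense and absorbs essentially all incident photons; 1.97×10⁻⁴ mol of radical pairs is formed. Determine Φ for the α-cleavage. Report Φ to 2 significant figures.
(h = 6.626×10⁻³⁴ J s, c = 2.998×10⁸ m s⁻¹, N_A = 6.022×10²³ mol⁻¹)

Photon energy at 294 nm: hc/λ = (6.626×10⁻³⁴)(2.998×10⁸)/(294×10⁻⁹) = 6.757×10⁻¹⁹ J.
Energy delivered: (329 mW)(726 s) = 238.9 J.
Photons incident: 238.9 / 6.757×10⁻¹⁹ = 3.536×10²⁰, i.e. 3.536×10²⁰/6.022×10²³ = 5.872×10⁻⁴ mol.
Φ = 1.97×10⁻⁴ mol / 5.872×10⁻⁴ mol photons = 0.34.

Φ = 0.34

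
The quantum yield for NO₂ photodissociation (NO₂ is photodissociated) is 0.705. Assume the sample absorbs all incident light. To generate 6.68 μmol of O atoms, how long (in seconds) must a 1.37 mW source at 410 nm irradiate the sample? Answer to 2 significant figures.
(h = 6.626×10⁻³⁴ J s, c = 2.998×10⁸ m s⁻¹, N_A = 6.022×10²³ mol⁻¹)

Product: 6.68 μmol = 6.68×10⁻⁶ mol.
Photons that must be absorbed: 6.68×10⁻⁶ / 0.705 = 9.475×10⁻⁶ mol.
Photon energy: hc/λ = 4.845×10⁻¹⁹ J; per mole, 2.918×10⁵ J mol⁻¹.
Energy required: 9.475×10⁻⁶ × 2.918×10⁵ = 2.765 J.
Time: 2.765 J / 0.00137 W = 2000 s.

t ≈ 2000 s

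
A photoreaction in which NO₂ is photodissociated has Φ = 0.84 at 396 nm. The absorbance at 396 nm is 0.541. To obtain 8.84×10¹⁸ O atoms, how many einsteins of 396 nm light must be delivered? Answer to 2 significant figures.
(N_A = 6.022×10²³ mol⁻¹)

2.5×10⁻⁵ einstein

Product: 8.84×10¹⁸ / 6.022×10²³ = 1.468×10⁻⁵ mol.
Photons that must be absorbed: 1.468×10⁻⁵ / 0.84 = 1.748×10⁻⁵ mol.
Fraction absorbed: 1 − 10^(−0.541) = 0.7123.
Incident photons needed: 1.748×10⁻⁵ / 0.7123 = 2.454×10⁻⁵ mol.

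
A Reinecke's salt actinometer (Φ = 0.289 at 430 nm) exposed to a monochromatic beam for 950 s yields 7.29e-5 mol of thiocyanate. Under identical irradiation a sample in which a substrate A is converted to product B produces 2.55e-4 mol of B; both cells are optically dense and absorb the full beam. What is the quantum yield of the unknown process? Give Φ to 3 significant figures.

Photons absorbed by the actinometer: 7.29e-5 / 0.289 = 2.522e-4 mol.
Φ(unknown) = 2.55e-4 / 2.522e-4 = 1.01.

Φ = 1.01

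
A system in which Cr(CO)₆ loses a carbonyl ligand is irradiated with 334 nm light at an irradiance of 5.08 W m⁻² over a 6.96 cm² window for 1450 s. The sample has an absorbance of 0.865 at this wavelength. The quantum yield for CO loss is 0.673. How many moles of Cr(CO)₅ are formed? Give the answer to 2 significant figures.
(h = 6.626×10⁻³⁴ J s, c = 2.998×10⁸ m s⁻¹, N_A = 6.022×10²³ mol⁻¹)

Photon energy at 334 nm: hc/λ = (6.626×10⁻³⁴)(2.998×10⁸)/(334×10⁻⁹) = 5.948×10⁻¹⁹ J.
Energy delivered: (5.08 W m⁻²)(6.96×10⁻⁴ m²)(1450 s) = 5.127 J.
Photons incident: 5.127 / 5.948×10⁻¹⁹ = 8.620×10¹⁸, i.e. 8.620×10¹⁸/6.022×10²³ = 1.431×10⁻⁵ mol.
Fraction absorbed: 1 − 10^(−0.865) = 0.8635.
Photons absorbed: 0.8635 × 1.431×10⁻⁵ = 1.236×10⁻⁵ mol.
Product: Φ × n_abs = 0.673 × 1.236×10⁻⁵ = 8.318×10⁻⁶ mol.

8.3×10⁻⁶ mol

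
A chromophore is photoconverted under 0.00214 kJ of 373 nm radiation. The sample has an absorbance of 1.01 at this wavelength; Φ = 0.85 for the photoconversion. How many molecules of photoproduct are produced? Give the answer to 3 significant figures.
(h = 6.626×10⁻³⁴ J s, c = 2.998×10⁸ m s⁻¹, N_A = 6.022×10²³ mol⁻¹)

Photon energy at 373 nm: hc/λ = (6.626×10⁻³⁴)(2.998×10⁸)/(373×10⁻⁹) = 5.326×10⁻¹⁹ J.
Incident energy: 0.00214 kJ = 2.14 J.
Photons incident: 2.14 / 5.326×10⁻¹⁹ = 4.018×10¹⁸, i.e. 4.018×10¹⁸/6.022×10²³ = 6.672×10⁻⁶ mol.
Fraction absorbed: 1 − 10^(−1.01) = 0.9023.
Photons absorbed: 0.9023 × 6.672×10⁻⁶ = 6.020×10⁻⁶ mol.
Product: Φ × n_abs = 0.85 × 6.020×10⁻⁶ = 5.117×10⁻⁶ mol.
As a count: 5.117×10⁻⁶ × 6.022×10²³ = 3.08×10¹⁸.

3.08×10¹⁸ molecules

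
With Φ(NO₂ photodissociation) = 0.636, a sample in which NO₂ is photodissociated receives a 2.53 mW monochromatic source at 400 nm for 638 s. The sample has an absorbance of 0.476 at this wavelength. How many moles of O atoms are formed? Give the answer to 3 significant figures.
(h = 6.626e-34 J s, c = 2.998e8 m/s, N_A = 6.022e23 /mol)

2.29e-6 mol

Photon energy at 400 nm: hc/λ = (6.626e-34)(2.998e8)/(400e-9) = 4.966e-19 J.
Energy delivered: (2.53 mW)(638 s) = 1.614 J.
Photons incident: 1.614 / 4.966e-19 = 3.250e18, i.e. 3.250e18/6.022e23 = 5.397e-6 mol.
Fraction absorbed: 1 − 10^(−0.476) = 0.6658.
Photons absorbed: 0.6658 × 5.397e-6 = 3.593e-6 mol.
Product: Φ × n_abs = 0.636 × 3.593e-6 = 2.285e-6 mol.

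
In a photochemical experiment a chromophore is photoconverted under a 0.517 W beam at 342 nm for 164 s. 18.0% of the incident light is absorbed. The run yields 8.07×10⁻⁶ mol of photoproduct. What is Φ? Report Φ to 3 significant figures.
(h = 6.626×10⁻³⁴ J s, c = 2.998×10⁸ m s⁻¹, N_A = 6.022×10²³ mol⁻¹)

Φ = 0.185

Photon energy at 342 nm: hc/λ = (6.626×10⁻³⁴)(2.998×10⁸)/(342×10⁻⁹) = 5.808×10⁻¹⁹ J.
Energy delivered: (0.517 W)(164 s) = 84.79 J.
Photons incident: 84.79 / 5.808×10⁻¹⁹ = 1.460×10²⁰, i.e. 1.460×10²⁰/6.022×10²³ = 2.424×10⁻⁴ mol.
Photons absorbed: 0.180 × 2.424×10⁻⁴ = 4.363×10⁻⁵ mol.
Φ = 8.07×10⁻⁶ mol / 4.363×10⁻⁵ mol photons = 0.185.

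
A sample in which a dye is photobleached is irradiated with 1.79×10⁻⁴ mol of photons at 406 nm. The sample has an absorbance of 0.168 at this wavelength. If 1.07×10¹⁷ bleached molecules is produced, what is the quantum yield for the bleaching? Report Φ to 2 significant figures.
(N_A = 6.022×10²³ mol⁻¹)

Product: 1.07×10¹⁷ / 6.022×10²³ = 1.777×10⁻⁷ mol.
Fraction absorbed: 1 − 10^(−0.168) = 0.3208.
Photons absorbed: 0.3208 × 1.79×10⁻⁴ = 5.742×10⁻⁵ mol.
Φ = 1.777×10⁻⁷ mol / 5.742×10⁻⁵ mol photons = 0.0031.

Φ = 0.0031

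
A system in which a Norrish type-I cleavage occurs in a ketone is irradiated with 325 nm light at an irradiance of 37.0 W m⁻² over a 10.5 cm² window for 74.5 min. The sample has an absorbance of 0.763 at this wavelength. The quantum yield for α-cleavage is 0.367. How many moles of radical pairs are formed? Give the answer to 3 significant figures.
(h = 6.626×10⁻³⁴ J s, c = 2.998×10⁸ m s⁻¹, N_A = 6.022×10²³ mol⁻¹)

1.43×10⁻⁴ mol

Photon energy at 325 nm: hc/λ = (6.626×10⁻³⁴)(2.998×10⁸)/(325×10⁻⁹) = 6.112×10⁻¹⁹ J.
Energy delivered: (37.0 W m⁻²)(10.5×10⁻⁴ m²)(4470 s) = 173.7 J.
Photons incident: 173.7 / 6.112×10⁻¹⁹ = 2.842×10²⁰, i.e. 2.842×10²⁰/6.022×10²³ = 4.719×10⁻⁴ mol.
Fraction absorbed: 1 − 10^(−0.763) = 0.8274.
Photons absorbed: 0.8274 × 4.719×10⁻⁴ = 3.905×10⁻⁴ mol.
Product: Φ × n_abs = 0.367 × 3.905×10⁻⁴ = 1.433×10⁻⁴ mol.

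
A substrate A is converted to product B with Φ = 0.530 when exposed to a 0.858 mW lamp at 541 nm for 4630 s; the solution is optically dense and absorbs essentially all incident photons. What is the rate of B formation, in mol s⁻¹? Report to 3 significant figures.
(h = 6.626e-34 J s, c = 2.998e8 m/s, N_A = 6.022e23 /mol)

Photon energy at 541 nm: hc/λ = (6.626e-34)(2.998e8)/(541e-9) = 3.672e-19 J.
Energy delivered: (0.858 mW)(4630 s) = 3.973 J.
Photons incident: 3.973 / 3.672e-19 = 1.082e19, i.e. 1.082e19/6.022e23 = 1.797e-5 mol.
Product formed: 0.530 × 1.797e-5 = 9.524e-6 mol.
Rate: 9.524e-6 / 4630 s = 2.06e-9 mol s⁻¹.

2.06e-9 mol s⁻¹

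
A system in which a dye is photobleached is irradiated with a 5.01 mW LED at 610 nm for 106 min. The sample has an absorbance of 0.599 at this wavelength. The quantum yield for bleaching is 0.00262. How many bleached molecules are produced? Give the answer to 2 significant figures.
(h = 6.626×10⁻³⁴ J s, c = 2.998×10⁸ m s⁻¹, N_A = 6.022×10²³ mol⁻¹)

1.9×10¹⁷ bleached molecules

Photon energy at 610 nm: hc/λ = (6.626×10⁻³⁴)(2.998×10⁸)/(610×10⁻⁹) = 3.257×10⁻¹⁹ J.
Energy delivered: (5.01 mW)(6360 s) = 31.86 J.
Photons incident: 31.86 / 3.257×10⁻¹⁹ = 9.782×10¹⁹, i.e. 9.782×10¹⁹/6.022×10²³ = 1.624×10⁻⁴ mol.
Fraction absorbed: 1 − 10^(−0.599) = 0.7482.
Photons absorbed: 0.7482 × 1.624×10⁻⁴ = 1.215×10⁻⁴ mol.
Product: Φ × n_abs = 0.00262 × 1.215×10⁻⁴ = 3.183×10⁻⁷ mol.
As a count: 3.183×10⁻⁷ × 6.022×10²³ = 1.9×10¹⁷.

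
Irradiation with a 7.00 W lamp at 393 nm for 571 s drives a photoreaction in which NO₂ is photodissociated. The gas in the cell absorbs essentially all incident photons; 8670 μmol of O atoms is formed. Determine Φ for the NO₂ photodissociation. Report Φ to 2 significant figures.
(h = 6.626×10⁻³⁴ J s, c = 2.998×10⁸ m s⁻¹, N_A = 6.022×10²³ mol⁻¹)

Product: 8670 μmol = 0.00867 mol.
Photon energy at 393 nm: hc/λ = (6.626×10⁻³⁴)(2.998×10⁸)/(393×10⁻⁹) = 5.055×10⁻¹⁹ J.
Energy delivered: (7.00 W)(571 s) = 3997 J.
Photons incident: 3997 / 5.055×10⁻¹⁹ = 7.907×10²¹, i.e. 7.907×10²¹/6.022×10²³ = 0.01313 mol.
Φ = 0.00867 mol / 0.01313 mol photons = 0.66.

Φ = 0.66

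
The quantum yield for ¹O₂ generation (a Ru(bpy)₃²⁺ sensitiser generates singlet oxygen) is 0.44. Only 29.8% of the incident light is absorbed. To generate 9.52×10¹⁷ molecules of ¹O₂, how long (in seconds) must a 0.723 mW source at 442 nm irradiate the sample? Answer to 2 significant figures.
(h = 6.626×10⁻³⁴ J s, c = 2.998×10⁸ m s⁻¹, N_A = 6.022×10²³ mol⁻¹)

t ≈ 4500 s

Product: 9.52×10¹⁷ / 6.022×10²³ = 1.581×10⁻⁶ mol.
Photons that must be absorbed: 1.581×10⁻⁶ / 0.44 = 3.593×10⁻⁶ mol.
Incident photons needed: 3.593×10⁻⁶ / 0.298 = 1.206×10⁻⁵ mol.
Photon energy: hc/λ = 4.494×10⁻¹⁹ J; per mole, 2.706×10⁵ J mol⁻¹.
Energy required: 1.206×10⁻⁵ × 2.706×10⁵ = 3.263 J.
Time: 3.263 J / 0.000723 W = 4500 s.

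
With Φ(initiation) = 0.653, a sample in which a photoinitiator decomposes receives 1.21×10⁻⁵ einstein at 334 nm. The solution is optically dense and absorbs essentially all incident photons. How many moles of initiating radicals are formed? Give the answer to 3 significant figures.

Product: Φ × n_abs = 0.653 × 1.21×10⁻⁵ = 7.901×10⁻⁶ mol.

7.90×10⁻⁶ mol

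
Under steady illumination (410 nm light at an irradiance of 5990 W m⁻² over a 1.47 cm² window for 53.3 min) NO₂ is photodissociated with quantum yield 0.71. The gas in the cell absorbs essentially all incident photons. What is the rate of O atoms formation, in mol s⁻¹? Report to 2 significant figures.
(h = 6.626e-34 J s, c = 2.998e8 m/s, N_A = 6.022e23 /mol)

Photon energy at 410 nm: hc/λ = (6.626e-34)(2.998e8)/(410e-9) = 4.845e-19 J.
Energy delivered: (5990 W m⁻²)(1.47e-4 m²)(3198 s) = 2816 J.
Photons incident: 2816 / 4.845e-19 = 5.812e21, i.e. 5.812e21/6.022e23 = 0.009651 mol.
Product formed: 0.71 × 0.009651 = 0.006852 mol.
Rate: 0.006852 / 3198 s = 2.1e-6 mol s⁻¹.

2.1e-6 mol s⁻¹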